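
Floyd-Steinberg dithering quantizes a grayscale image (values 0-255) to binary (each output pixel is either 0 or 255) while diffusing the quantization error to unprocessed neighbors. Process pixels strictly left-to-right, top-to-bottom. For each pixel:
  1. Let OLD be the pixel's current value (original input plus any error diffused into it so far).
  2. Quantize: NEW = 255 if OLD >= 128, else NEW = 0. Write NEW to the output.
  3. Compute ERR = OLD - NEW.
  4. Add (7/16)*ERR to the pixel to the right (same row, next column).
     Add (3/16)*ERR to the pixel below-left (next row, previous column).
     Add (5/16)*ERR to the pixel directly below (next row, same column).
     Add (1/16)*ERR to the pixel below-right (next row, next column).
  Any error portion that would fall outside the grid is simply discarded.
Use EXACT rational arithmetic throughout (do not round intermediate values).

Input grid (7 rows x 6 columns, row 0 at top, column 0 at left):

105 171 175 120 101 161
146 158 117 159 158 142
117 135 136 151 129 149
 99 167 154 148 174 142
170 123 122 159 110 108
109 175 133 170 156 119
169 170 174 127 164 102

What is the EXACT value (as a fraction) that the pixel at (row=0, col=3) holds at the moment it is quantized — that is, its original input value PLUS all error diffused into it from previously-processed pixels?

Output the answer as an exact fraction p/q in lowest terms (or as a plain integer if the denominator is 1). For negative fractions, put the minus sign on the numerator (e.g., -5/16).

(0,0): OLD=105 → NEW=0, ERR=105
(0,1): OLD=3471/16 → NEW=255, ERR=-609/16
(0,2): OLD=40537/256 → NEW=255, ERR=-24743/256
(0,3): OLD=318319/4096 → NEW=0, ERR=318319/4096
Target (0,3): original=120, with diffused error = 318319/4096

Answer: 318319/4096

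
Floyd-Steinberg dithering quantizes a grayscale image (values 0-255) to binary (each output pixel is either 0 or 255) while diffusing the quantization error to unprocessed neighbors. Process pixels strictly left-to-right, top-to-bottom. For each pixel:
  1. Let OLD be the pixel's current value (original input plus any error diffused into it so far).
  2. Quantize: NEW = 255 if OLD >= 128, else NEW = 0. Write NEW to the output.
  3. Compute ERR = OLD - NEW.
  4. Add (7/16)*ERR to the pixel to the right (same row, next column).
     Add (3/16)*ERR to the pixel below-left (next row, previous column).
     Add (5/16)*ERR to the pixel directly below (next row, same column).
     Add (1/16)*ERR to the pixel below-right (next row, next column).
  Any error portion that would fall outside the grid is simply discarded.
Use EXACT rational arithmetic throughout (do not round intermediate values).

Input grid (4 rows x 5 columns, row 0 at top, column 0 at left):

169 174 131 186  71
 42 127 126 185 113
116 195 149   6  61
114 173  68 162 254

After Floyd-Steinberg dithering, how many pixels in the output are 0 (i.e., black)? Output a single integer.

Answer: 10

Derivation:
(0,0): OLD=169 → NEW=255, ERR=-86
(0,1): OLD=1091/8 → NEW=255, ERR=-949/8
(0,2): OLD=10125/128 → NEW=0, ERR=10125/128
(0,3): OLD=451803/2048 → NEW=255, ERR=-70437/2048
(0,4): OLD=1833469/32768 → NEW=0, ERR=1833469/32768
(1,0): OLD=-911/128 → NEW=0, ERR=-911/128
(1,1): OLD=98583/1024 → NEW=0, ERR=98583/1024
(1,2): OLD=5864675/32768 → NEW=255, ERR=-2491165/32768
(1,3): OLD=20503143/131072 → NEW=255, ERR=-12920217/131072
(1,4): OLD=178698069/2097152 → NEW=0, ERR=178698069/2097152
(2,0): OLD=2159853/16384 → NEW=255, ERR=-2018067/16384
(2,1): OLD=82049791/524288 → NEW=255, ERR=-51643649/524288
(2,2): OLD=584535741/8388608 → NEW=0, ERR=584535741/8388608
(2,3): OLD=2269225703/134217728 → NEW=0, ERR=2269225703/134217728
(2,4): OLD=190834162321/2147483648 → NEW=0, ERR=190834162321/2147483648
(3,0): OLD=478479645/8388608 → NEW=0, ERR=478479645/8388608
(3,1): OLD=11578944729/67108864 → NEW=255, ERR=-5533815591/67108864
(3,2): OLD=108905232035/2147483648 → NEW=0, ERR=108905232035/2147483648
(3,3): OLD=904036991595/4294967296 → NEW=255, ERR=-191179668885/4294967296
(3,4): OLD=18097446254455/68719476736 → NEW=255, ERR=573979686775/68719476736
Output grid:
  Row 0: ##.#.  (2 black, running=2)
  Row 1: ..##.  (3 black, running=5)
  Row 2: ##...  (3 black, running=8)
  Row 3: .#.##  (2 black, running=10)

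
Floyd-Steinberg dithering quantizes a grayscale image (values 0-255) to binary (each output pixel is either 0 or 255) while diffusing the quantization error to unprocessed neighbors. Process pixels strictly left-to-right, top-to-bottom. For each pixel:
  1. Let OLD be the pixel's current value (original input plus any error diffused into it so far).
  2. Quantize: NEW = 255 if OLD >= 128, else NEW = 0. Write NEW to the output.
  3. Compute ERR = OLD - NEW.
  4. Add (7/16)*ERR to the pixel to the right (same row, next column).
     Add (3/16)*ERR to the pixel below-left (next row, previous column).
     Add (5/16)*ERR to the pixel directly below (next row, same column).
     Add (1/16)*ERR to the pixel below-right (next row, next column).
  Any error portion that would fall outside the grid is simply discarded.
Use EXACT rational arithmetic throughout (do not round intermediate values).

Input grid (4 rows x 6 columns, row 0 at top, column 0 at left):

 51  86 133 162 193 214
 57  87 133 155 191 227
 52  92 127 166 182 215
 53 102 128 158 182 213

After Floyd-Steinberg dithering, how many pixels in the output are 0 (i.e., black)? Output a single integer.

Answer: 10

Derivation:
(0,0): OLD=51 → NEW=0, ERR=51
(0,1): OLD=1733/16 → NEW=0, ERR=1733/16
(0,2): OLD=46179/256 → NEW=255, ERR=-19101/256
(0,3): OLD=529845/4096 → NEW=255, ERR=-514635/4096
(0,4): OLD=9046003/65536 → NEW=255, ERR=-7665677/65536
(0,5): OLD=170735525/1048576 → NEW=255, ERR=-96651355/1048576
(1,0): OLD=23871/256 → NEW=0, ERR=23871/256
(1,1): OLD=308921/2048 → NEW=255, ERR=-213319/2048
(1,2): OLD=3101485/65536 → NEW=0, ERR=3101485/65536
(1,3): OLD=28795497/262144 → NEW=0, ERR=28795497/262144
(1,4): OLD=2975767387/16777216 → NEW=255, ERR=-1302422693/16777216
(1,5): OLD=42123367949/268435456 → NEW=255, ERR=-26327673331/268435456
(2,0): OLD=2018819/32768 → NEW=0, ERR=2018819/32768
(2,1): OLD=106016849/1048576 → NEW=0, ERR=106016849/1048576
(2,2): OLD=3357269811/16777216 → NEW=255, ERR=-920920269/16777216
(2,3): OLD=22107557467/134217728 → NEW=255, ERR=-12117963173/134217728
(2,4): OLD=458342316945/4294967296 → NEW=0, ERR=458342316945/4294967296
(2,5): OLD=15543449640967/68719476736 → NEW=255, ERR=-1980016926713/68719476736
(3,0): OLD=1530254035/16777216 → NEW=0, ERR=1530254035/16777216
(3,1): OLD=22422208599/134217728 → NEW=255, ERR=-11803312041/134217728
(3,2): OLD=66317089525/1073741824 → NEW=0, ERR=66317089525/1073741824
(3,3): OLD=11914953085279/68719476736 → NEW=255, ERR=-5608513482401/68719476736
(3,4): OLD=92687229654655/549755813888 → NEW=255, ERR=-47500502886785/549755813888
(3,5): OLD=1520531433023249/8796093022208 → NEW=255, ERR=-722472287639791/8796093022208
Output grid:
  Row 0: ..####  (2 black, running=2)
  Row 1: .#..##  (3 black, running=5)
  Row 2: ..##.#  (3 black, running=8)
  Row 3: .#.###  (2 black, running=10)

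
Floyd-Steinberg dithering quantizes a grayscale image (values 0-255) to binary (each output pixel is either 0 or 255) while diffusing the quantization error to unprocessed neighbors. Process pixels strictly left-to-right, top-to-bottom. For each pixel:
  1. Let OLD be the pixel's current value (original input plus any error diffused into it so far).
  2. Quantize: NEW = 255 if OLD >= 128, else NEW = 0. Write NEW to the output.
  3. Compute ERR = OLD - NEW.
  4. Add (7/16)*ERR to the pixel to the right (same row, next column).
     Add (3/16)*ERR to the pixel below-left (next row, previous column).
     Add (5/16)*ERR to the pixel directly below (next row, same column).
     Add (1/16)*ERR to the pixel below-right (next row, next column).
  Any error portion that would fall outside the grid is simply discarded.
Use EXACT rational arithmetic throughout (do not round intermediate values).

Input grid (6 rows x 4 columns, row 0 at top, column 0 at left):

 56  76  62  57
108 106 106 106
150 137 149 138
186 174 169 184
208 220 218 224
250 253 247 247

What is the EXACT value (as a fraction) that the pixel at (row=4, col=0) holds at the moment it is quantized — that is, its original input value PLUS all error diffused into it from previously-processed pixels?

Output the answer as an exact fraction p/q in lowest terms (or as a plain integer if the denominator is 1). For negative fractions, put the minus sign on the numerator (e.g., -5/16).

(0,0): OLD=56 → NEW=0, ERR=56
(0,1): OLD=201/2 → NEW=0, ERR=201/2
(0,2): OLD=3391/32 → NEW=0, ERR=3391/32
(0,3): OLD=52921/512 → NEW=0, ERR=52921/512
(1,0): OLD=4619/32 → NEW=255, ERR=-3541/32
(1,1): OLD=28765/256 → NEW=0, ERR=28765/256
(1,2): OLD=1752561/8192 → NEW=255, ERR=-336399/8192
(1,3): OLD=16640615/131072 → NEW=0, ERR=16640615/131072
(2,0): OLD=559055/4096 → NEW=255, ERR=-485425/4096
(2,1): OLD=13847621/131072 → NEW=0, ERR=13847621/131072
(2,2): OLD=55893325/262144 → NEW=255, ERR=-10953395/262144
(2,3): OLD=657781569/4194304 → NEW=255, ERR=-411765951/4194304
(3,0): OLD=353945135/2097152 → NEW=255, ERR=-180828625/2097152
(3,1): OLD=5169061393/33554432 → NEW=255, ERR=-3387318767/33554432
(3,2): OLD=53672388111/536870912 → NEW=0, ERR=53672388111/536870912
(3,3): OLD=1670291920105/8589934592 → NEW=255, ERR=-520141400855/8589934592
(4,0): OLD=87040903395/536870912 → NEW=255, ERR=-49861179165/536870912
Target (4,0): original=208, with diffused error = 87040903395/536870912

Answer: 87040903395/536870912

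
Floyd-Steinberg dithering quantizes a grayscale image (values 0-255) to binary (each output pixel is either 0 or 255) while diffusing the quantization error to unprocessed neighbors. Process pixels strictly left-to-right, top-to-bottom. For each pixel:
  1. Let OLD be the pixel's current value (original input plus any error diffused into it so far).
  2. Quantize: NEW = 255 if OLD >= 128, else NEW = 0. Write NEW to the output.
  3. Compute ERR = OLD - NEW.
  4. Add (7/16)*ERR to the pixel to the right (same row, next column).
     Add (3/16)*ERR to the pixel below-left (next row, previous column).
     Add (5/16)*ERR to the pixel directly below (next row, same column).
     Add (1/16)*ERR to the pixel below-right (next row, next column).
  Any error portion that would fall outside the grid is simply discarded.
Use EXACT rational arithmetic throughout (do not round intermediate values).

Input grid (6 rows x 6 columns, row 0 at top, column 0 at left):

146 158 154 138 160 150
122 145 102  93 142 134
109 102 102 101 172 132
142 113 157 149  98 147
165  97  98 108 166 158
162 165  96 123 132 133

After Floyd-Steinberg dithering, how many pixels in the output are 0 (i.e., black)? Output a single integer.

Answer: 17

Derivation:
(0,0): OLD=146 → NEW=255, ERR=-109
(0,1): OLD=1765/16 → NEW=0, ERR=1765/16
(0,2): OLD=51779/256 → NEW=255, ERR=-13501/256
(0,3): OLD=470741/4096 → NEW=0, ERR=470741/4096
(0,4): OLD=13780947/65536 → NEW=255, ERR=-2930733/65536
(0,5): OLD=136771269/1048576 → NEW=255, ERR=-130615611/1048576
(1,0): OLD=27807/256 → NEW=0, ERR=27807/256
(1,1): OLD=430681/2048 → NEW=255, ERR=-91559/2048
(1,2): OLD=6186829/65536 → NEW=0, ERR=6186829/65536
(1,3): OLD=41559049/262144 → NEW=255, ERR=-25287671/262144
(1,4): OLD=1168514107/16777216 → NEW=0, ERR=1168514107/16777216
(1,5): OLD=32950433325/268435456 → NEW=0, ERR=32950433325/268435456
(2,0): OLD=4409315/32768 → NEW=255, ERR=-3946525/32768
(2,1): OLD=62733041/1048576 → NEW=0, ERR=62733041/1048576
(2,2): OLD=2295023379/16777216 → NEW=255, ERR=-1983166701/16777216
(2,3): OLD=5113564987/134217728 → NEW=0, ERR=5113564987/134217728
(2,4): OLD=976762138161/4294967296 → NEW=255, ERR=-118454522319/4294967296
(2,5): OLD=11176963550311/68719476736 → NEW=255, ERR=-6346503017369/68719476736
(3,0): OLD=1939119795/16777216 → NEW=0, ERR=1939119795/16777216
(3,1): OLD=20477783735/134217728 → NEW=255, ERR=-13747736905/134217728
(3,2): OLD=92482315285/1073741824 → NEW=0, ERR=92482315285/1073741824
(3,3): OLD=12783823017151/68719476736 → NEW=255, ERR=-4739643550529/68719476736
(3,4): OLD=24338454552031/549755813888 → NEW=0, ERR=24338454552031/549755813888
(3,5): OLD=1194372556577201/8796093022208 → NEW=255, ERR=-1048631164085839/8796093022208
(4,0): OLD=390656383005/2147483648 → NEW=255, ERR=-156951947235/2147483648
(4,1): OLD=1937513264121/34359738368 → NEW=0, ERR=1937513264121/34359738368
(4,2): OLD=143213894163995/1099511627776 → NEW=255, ERR=-137161570918885/1099511627776
(4,3): OLD=801386230486439/17592186044416 → NEW=0, ERR=801386230486439/17592186044416
(4,4): OLD=48723566742248471/281474976710656 → NEW=255, ERR=-23052552318968809/281474976710656
(4,5): OLD=394881177368662337/4503599627370496 → NEW=0, ERR=394881177368662337/4503599627370496
(5,0): OLD=82316825863419/549755813888 → NEW=255, ERR=-57870906678021/549755813888
(5,1): OLD=1910676016354731/17592186044416 → NEW=0, ERR=1910676016354731/17592186044416
(5,2): OLD=16409784843942281/140737488355328 → NEW=0, ERR=16409784843942281/140737488355328
(5,3): OLD=743519621308537075/4503599627370496 → NEW=255, ERR=-404898283670939405/4503599627370496
(5,4): OLD=777863581112865299/9007199254740992 → NEW=0, ERR=777863581112865299/9007199254740992
(5,5): OLD=27823495181358509551/144115188075855872 → NEW=255, ERR=-8925877777984737809/144115188075855872
Output grid:
  Row 0: #.#.##  (2 black, running=2)
  Row 1: .#.#..  (4 black, running=6)
  Row 2: #.#.##  (2 black, running=8)
  Row 3: .#.#.#  (3 black, running=11)
  Row 4: #.#.#.  (3 black, running=14)
  Row 5: #..#.#  (3 black, running=17)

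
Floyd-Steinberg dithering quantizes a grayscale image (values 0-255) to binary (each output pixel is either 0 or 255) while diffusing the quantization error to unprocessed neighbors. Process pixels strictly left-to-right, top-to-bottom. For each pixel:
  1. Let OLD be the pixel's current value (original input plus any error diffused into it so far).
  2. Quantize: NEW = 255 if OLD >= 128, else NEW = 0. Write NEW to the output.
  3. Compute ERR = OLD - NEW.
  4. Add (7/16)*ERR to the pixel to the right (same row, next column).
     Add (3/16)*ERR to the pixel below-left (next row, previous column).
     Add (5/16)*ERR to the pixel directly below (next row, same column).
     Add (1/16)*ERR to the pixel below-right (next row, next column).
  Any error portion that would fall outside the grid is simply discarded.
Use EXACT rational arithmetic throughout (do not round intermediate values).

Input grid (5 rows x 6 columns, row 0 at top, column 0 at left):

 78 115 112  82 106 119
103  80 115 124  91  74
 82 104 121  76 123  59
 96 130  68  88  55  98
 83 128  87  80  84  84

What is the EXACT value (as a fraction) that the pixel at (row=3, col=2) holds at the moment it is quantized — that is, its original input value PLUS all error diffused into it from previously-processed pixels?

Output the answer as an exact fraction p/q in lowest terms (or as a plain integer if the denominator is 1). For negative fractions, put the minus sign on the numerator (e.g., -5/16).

(0,0): OLD=78 → NEW=0, ERR=78
(0,1): OLD=1193/8 → NEW=255, ERR=-847/8
(0,2): OLD=8407/128 → NEW=0, ERR=8407/128
(0,3): OLD=226785/2048 → NEW=0, ERR=226785/2048
(0,4): OLD=5060903/32768 → NEW=255, ERR=-3294937/32768
(0,5): OLD=39325713/524288 → NEW=0, ERR=39325713/524288
(1,0): OLD=13763/128 → NEW=0, ERR=13763/128
(1,1): OLD=113813/1024 → NEW=0, ERR=113813/1024
(1,2): OLD=6497785/32768 → NEW=255, ERR=-1858055/32768
(1,3): OLD=15603877/131072 → NEW=0, ERR=15603877/131072
(1,4): OLD=1112711023/8388608 → NEW=255, ERR=-1026384017/8388608
(1,5): OLD=5049976921/134217728 → NEW=0, ERR=5049976921/134217728
(2,0): OLD=2235447/16384 → NEW=255, ERR=-1942473/16384
(2,1): OLD=43490573/524288 → NEW=0, ERR=43490573/524288
(2,2): OLD=1416329959/8388608 → NEW=255, ERR=-722765081/8388608
(2,3): OLD=3289809135/67108864 → NEW=0, ERR=3289809135/67108864
(2,4): OLD=259215396045/2147483648 → NEW=0, ERR=259215396045/2147483648
(2,5): OLD=3982976181355/34359738368 → NEW=0, ERR=3982976181355/34359738368
(3,0): OLD=624982407/8388608 → NEW=0, ERR=624982407/8388608
(3,1): OLD=11069792955/67108864 → NEW=255, ERR=-6042967365/67108864
(3,2): OLD=8619644993/536870912 → NEW=0, ERR=8619644993/536870912
Target (3,2): original=68, with diffused error = 8619644993/536870912

Answer: 8619644993/536870912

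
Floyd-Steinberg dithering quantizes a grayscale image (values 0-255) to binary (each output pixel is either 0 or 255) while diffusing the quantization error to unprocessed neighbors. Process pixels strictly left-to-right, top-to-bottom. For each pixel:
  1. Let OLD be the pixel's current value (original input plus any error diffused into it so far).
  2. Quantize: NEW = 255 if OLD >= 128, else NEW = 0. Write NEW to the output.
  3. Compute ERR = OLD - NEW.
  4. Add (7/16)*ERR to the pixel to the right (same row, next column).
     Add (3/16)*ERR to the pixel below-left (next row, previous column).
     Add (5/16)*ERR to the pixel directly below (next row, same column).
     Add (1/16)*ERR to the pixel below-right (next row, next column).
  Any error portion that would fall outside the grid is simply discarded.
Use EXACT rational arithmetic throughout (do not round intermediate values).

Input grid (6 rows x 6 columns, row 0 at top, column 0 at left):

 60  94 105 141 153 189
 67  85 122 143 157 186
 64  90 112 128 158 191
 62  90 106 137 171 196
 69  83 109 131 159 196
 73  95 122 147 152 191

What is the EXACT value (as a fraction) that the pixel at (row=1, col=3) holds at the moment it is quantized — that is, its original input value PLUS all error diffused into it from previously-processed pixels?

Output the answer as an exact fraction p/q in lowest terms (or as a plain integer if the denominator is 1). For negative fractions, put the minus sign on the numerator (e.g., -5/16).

(0,0): OLD=60 → NEW=0, ERR=60
(0,1): OLD=481/4 → NEW=0, ERR=481/4
(0,2): OLD=10087/64 → NEW=255, ERR=-6233/64
(0,3): OLD=100753/1024 → NEW=0, ERR=100753/1024
(0,4): OLD=3212023/16384 → NEW=255, ERR=-965897/16384
(0,5): OLD=42783937/262144 → NEW=255, ERR=-24062783/262144
(1,0): OLD=6931/64 → NEW=0, ERR=6931/64
(1,1): OLD=79589/512 → NEW=255, ERR=-50971/512
(1,2): OLD=1212009/16384 → NEW=0, ERR=1212009/16384
(1,3): OLD=12384389/65536 → NEW=255, ERR=-4327291/65536
Target (1,3): original=143, with diffused error = 12384389/65536

Answer: 12384389/65536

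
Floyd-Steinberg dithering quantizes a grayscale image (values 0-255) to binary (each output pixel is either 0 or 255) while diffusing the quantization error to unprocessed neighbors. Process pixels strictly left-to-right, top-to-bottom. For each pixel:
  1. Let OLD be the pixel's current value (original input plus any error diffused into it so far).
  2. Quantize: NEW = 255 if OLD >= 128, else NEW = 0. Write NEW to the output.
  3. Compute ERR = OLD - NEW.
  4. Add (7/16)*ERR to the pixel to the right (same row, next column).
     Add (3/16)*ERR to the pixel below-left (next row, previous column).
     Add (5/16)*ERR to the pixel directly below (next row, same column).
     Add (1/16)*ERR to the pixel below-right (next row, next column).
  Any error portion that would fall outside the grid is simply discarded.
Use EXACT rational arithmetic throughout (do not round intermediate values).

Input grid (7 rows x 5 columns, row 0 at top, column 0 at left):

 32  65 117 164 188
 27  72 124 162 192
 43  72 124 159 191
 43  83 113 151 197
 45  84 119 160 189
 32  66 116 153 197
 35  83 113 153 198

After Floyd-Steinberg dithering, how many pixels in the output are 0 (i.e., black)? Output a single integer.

(0,0): OLD=32 → NEW=0, ERR=32
(0,1): OLD=79 → NEW=0, ERR=79
(0,2): OLD=2425/16 → NEW=255, ERR=-1655/16
(0,3): OLD=30399/256 → NEW=0, ERR=30399/256
(0,4): OLD=982841/4096 → NEW=255, ERR=-61639/4096
(1,0): OLD=829/16 → NEW=0, ERR=829/16
(1,1): OLD=13051/128 → NEW=0, ERR=13051/128
(1,2): OLD=669639/4096 → NEW=255, ERR=-374841/4096
(1,3): OLD=2454067/16384 → NEW=255, ERR=-1723853/16384
(1,4): OLD=38977433/262144 → NEW=255, ERR=-27869287/262144
(2,0): OLD=160377/2048 → NEW=0, ERR=160377/2048
(2,1): OLD=8139731/65536 → NEW=0, ERR=8139731/65536
(2,2): OLD=143010137/1048576 → NEW=255, ERR=-124376743/1048576
(2,3): OLD=814916443/16777216 → NEW=0, ERR=814916443/16777216
(2,4): OLD=46292189885/268435456 → NEW=255, ERR=-22158851395/268435456
(3,0): OLD=95168281/1048576 → NEW=0, ERR=95168281/1048576
(3,1): OLD=1209424085/8388608 → NEW=255, ERR=-929670955/8388608
(3,2): OLD=11896194183/268435456 → NEW=0, ERR=11896194183/268435456
(3,3): OLD=87336217003/536870912 → NEW=255, ERR=-49565865557/536870912
(3,4): OLD=1149744867951/8589934592 → NEW=255, ERR=-1040688453009/8589934592
(4,0): OLD=7057516135/134217728 → NEW=0, ERR=7057516135/134217728
(4,1): OLD=370886788439/4294967296 → NEW=0, ERR=370886788439/4294967296
(4,2): OLD=10059948482969/68719476736 → NEW=255, ERR=-7463518084711/68719476736
(4,3): OLD=70023982733335/1099511627776 → NEW=0, ERR=70023982733335/1099511627776
(4,4): OLD=3047539538941473/17592186044416 → NEW=255, ERR=-1438467902384607/17592186044416
(5,0): OLD=4440886202469/68719476736 → NEW=0, ERR=4440886202469/68719476736
(5,1): OLD=57273903966303/549755813888 → NEW=0, ERR=57273903966303/549755813888
(5,2): OLD=2550465755944007/17592186044416 → NEW=255, ERR=-1935541685382073/17592186044416
(5,3): OLD=7223183480220705/70368744177664 → NEW=0, ERR=7223183480220705/70368744177664
(5,4): OLD=248076742856783163/1125899906842624 → NEW=255, ERR=-39027733388085957/1125899906842624
(6,0): OLD=657320415774949/8796093022208 → NEW=0, ERR=657320415774949/8796093022208
(6,1): OLD=37058975334128059/281474976710656 → NEW=255, ERR=-34717143727089221/281474976710656
(6,2): OLD=227045857566071257/4503599627370496 → NEW=0, ERR=227045857566071257/4503599627370496
(6,3): OLD=13961720132321256435/72057594037927936 → NEW=255, ERR=-4412966347350367245/72057594037927936
(6,4): OLD=192295358680261626213/1152921504606846976 → NEW=255, ERR=-101699624994484352667/1152921504606846976
Output grid:
  Row 0: ..#.#  (3 black, running=3)
  Row 1: ..###  (2 black, running=5)
  Row 2: ..#.#  (3 black, running=8)
  Row 3: .#.##  (2 black, running=10)
  Row 4: ..#.#  (3 black, running=13)
  Row 5: ..#.#  (3 black, running=16)
  Row 6: .#.##  (2 black, running=18)

Answer: 18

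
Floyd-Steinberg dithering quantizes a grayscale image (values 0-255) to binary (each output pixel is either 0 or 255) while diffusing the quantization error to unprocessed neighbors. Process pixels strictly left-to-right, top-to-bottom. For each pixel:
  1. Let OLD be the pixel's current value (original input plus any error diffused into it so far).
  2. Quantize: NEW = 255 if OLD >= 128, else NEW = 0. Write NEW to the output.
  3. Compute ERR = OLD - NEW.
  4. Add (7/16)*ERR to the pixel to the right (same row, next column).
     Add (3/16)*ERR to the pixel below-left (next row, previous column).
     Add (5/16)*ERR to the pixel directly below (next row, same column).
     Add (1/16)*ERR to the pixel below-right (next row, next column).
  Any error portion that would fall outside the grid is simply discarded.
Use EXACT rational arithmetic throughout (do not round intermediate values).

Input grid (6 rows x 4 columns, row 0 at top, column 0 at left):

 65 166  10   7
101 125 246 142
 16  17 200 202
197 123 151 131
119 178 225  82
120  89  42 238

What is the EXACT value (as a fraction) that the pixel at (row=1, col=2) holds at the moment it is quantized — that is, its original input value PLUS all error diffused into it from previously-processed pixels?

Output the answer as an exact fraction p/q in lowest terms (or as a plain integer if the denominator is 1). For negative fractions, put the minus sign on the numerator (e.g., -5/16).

Answer: 12670383/65536

Derivation:
(0,0): OLD=65 → NEW=0, ERR=65
(0,1): OLD=3111/16 → NEW=255, ERR=-969/16
(0,2): OLD=-4223/256 → NEW=0, ERR=-4223/256
(0,3): OLD=-889/4096 → NEW=0, ERR=-889/4096
(1,0): OLD=28149/256 → NEW=0, ERR=28149/256
(1,1): OLD=317747/2048 → NEW=255, ERR=-204493/2048
(1,2): OLD=12670383/65536 → NEW=255, ERR=-4041297/65536
Target (1,2): original=246, with diffused error = 12670383/65536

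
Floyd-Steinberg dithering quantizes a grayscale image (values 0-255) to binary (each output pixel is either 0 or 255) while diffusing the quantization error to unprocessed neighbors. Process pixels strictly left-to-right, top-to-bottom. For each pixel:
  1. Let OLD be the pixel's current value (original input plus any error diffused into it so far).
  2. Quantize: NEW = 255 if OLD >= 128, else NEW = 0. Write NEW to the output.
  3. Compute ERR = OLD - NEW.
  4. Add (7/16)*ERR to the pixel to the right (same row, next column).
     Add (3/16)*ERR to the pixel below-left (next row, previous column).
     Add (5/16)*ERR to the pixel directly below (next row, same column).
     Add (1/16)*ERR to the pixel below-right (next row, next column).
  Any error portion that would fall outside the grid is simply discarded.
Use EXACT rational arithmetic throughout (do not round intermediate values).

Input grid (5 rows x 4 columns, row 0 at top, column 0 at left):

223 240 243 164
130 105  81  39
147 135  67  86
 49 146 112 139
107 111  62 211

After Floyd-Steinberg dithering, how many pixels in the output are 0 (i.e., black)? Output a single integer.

(0,0): OLD=223 → NEW=255, ERR=-32
(0,1): OLD=226 → NEW=255, ERR=-29
(0,2): OLD=3685/16 → NEW=255, ERR=-395/16
(0,3): OLD=39219/256 → NEW=255, ERR=-26061/256
(1,0): OLD=1833/16 → NEW=0, ERR=1833/16
(1,1): OLD=17847/128 → NEW=255, ERR=-14793/128
(1,2): OLD=7467/4096 → NEW=0, ERR=7467/4096
(1,3): OLD=422173/65536 → NEW=0, ERR=422173/65536
(2,0): OLD=329997/2048 → NEW=255, ERR=-192243/2048
(2,1): OLD=4280727/65536 → NEW=0, ERR=4280727/65536
(2,2): OLD=11813693/131072 → NEW=0, ERR=11813693/131072
(2,3): OLD=267511597/2097152 → NEW=0, ERR=267511597/2097152
(3,0): OLD=33463525/1048576 → NEW=0, ERR=33463525/1048576
(3,1): OLD=3211276587/16777216 → NEW=255, ERR=-1066913493/16777216
(3,2): OLD=37673284581/268435456 → NEW=255, ERR=-30777756699/268435456
(3,3): OLD=576958022595/4294967296 → NEW=255, ERR=-518258637885/4294967296
(4,0): OLD=28198935313/268435456 → NEW=0, ERR=28198935313/268435456
(4,1): OLD=252507114955/2147483648 → NEW=0, ERR=252507114955/2147483648
(4,2): OLD=3505580863219/68719476736 → NEW=0, ERR=3505580863219/68719476736
(4,3): OLD=207196222757525/1099511627776 → NEW=255, ERR=-73179242325355/1099511627776
Output grid:
  Row 0: ####  (0 black, running=0)
  Row 1: .#..  (3 black, running=3)
  Row 2: #...  (3 black, running=6)
  Row 3: .###  (1 black, running=7)
  Row 4: ...#  (3 black, running=10)

Answer: 10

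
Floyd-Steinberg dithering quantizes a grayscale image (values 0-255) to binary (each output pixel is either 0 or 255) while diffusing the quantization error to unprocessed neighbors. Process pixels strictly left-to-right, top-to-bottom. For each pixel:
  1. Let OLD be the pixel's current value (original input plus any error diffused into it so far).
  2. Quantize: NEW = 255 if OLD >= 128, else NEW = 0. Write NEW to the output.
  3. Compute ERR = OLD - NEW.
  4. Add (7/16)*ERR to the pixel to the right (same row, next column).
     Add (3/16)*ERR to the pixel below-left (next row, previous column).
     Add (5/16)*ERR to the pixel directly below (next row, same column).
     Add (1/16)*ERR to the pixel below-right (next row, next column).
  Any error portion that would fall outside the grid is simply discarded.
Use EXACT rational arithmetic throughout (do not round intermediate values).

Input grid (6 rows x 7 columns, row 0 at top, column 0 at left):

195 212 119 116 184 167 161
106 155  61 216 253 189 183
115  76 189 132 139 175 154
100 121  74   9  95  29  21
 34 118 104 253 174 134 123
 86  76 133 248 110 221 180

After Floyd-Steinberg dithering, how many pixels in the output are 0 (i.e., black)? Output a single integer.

Answer: 19

Derivation:
(0,0): OLD=195 → NEW=255, ERR=-60
(0,1): OLD=743/4 → NEW=255, ERR=-277/4
(0,2): OLD=5677/64 → NEW=0, ERR=5677/64
(0,3): OLD=158523/1024 → NEW=255, ERR=-102597/1024
(0,4): OLD=2296477/16384 → NEW=255, ERR=-1881443/16384
(0,5): OLD=30607947/262144 → NEW=0, ERR=30607947/262144
(0,6): OLD=889538573/4194304 → NEW=255, ERR=-180008947/4194304
(1,0): OLD=4753/64 → NEW=0, ERR=4753/64
(1,1): OLD=91511/512 → NEW=255, ERR=-39049/512
(1,2): OLD=528195/16384 → NEW=0, ERR=528195/16384
(1,3): OLD=11980423/65536 → NEW=255, ERR=-4731257/65536
(1,4): OLD=843727285/4194304 → NEW=255, ERR=-225820235/4194304
(1,5): OLD=6264896581/33554432 → NEW=255, ERR=-2291483579/33554432
(1,6): OLD=78924451179/536870912 → NEW=255, ERR=-57977631381/536870912
(2,0): OLD=1015053/8192 → NEW=0, ERR=1015053/8192
(2,1): OLD=30687199/262144 → NEW=0, ERR=30687199/262144
(2,2): OLD=973021277/4194304 → NEW=255, ERR=-96526243/4194304
(2,3): OLD=3063220661/33554432 → NEW=0, ERR=3063220661/33554432
(2,4): OLD=38868968837/268435456 → NEW=255, ERR=-29582072443/268435456
(2,5): OLD=702932968855/8589934592 → NEW=0, ERR=702932968855/8589934592
(2,6): OLD=20861299309969/137438953472 → NEW=255, ERR=-14185633825391/137438953472
(3,0): OLD=673900477/4194304 → NEW=255, ERR=-395647043/4194304
(3,1): OLD=4017873785/33554432 → NEW=0, ERR=4017873785/33554432
(3,2): OLD=38555068859/268435456 → NEW=255, ERR=-29895972421/268435456
(3,3): OLD=-35753042931/1073741824 → NEW=0, ERR=-35753042931/1073741824
(3,4): OLD=9214381980605/137438953472 → NEW=0, ERR=9214381980605/137438953472
(3,5): OLD=63402031608327/1099511627776 → NEW=0, ERR=63402031608327/1099511627776
(3,6): OLD=335800195188825/17592186044416 → NEW=0, ERR=335800195188825/17592186044416
(4,0): OLD=14481350643/536870912 → NEW=0, ERR=14481350643/536870912
(4,1): OLD=1206392983127/8589934592 → NEW=255, ERR=-984040337833/8589934592
(4,2): OLD=2792515867513/137438953472 → NEW=0, ERR=2792515867513/137438953472
(4,3): OLD=282677477656835/1099511627776 → NEW=255, ERR=2302012573955/1099511627776
(4,4): OLD=1799662358916953/8796093022208 → NEW=255, ERR=-443341361746087/8796093022208
(4,5): OLD=38769871822532761/281474976710656 → NEW=255, ERR=-33006247238684519/281474976710656
(4,6): OLD=365993959202617087/4503599627370496 → NEW=0, ERR=365993959202617087/4503599627370496
(5,0): OLD=10026137036533/137438953472 → NEW=0, ERR=10026137036533/137438953472
(5,1): OLD=85335136509095/1099511627776 → NEW=0, ERR=85335136509095/1099511627776
(5,2): OLD=1464878104325377/8796093022208 → NEW=255, ERR=-778125616337663/8796093022208
(5,3): OLD=14198397615499237/70368744177664 → NEW=255, ERR=-3745632149805083/70368744177664
(5,4): OLD=221154214439717239/4503599627370496 → NEW=0, ERR=221154214439717239/4503599627370496
(5,5): OLD=7851649552379593863/36028797018963968 → NEW=255, ERR=-1335693687456217977/36028797018963968
(5,6): OLD=104828038323975767049/576460752303423488 → NEW=255, ERR=-42169453513397222391/576460752303423488
Output grid:
  Row 0: ##.##.#  (2 black, running=2)
  Row 1: .#.####  (2 black, running=4)
  Row 2: ..#.#.#  (4 black, running=8)
  Row 3: #.#....  (5 black, running=13)
  Row 4: .#.###.  (3 black, running=16)
  Row 5: ..##.##  (3 black, running=19)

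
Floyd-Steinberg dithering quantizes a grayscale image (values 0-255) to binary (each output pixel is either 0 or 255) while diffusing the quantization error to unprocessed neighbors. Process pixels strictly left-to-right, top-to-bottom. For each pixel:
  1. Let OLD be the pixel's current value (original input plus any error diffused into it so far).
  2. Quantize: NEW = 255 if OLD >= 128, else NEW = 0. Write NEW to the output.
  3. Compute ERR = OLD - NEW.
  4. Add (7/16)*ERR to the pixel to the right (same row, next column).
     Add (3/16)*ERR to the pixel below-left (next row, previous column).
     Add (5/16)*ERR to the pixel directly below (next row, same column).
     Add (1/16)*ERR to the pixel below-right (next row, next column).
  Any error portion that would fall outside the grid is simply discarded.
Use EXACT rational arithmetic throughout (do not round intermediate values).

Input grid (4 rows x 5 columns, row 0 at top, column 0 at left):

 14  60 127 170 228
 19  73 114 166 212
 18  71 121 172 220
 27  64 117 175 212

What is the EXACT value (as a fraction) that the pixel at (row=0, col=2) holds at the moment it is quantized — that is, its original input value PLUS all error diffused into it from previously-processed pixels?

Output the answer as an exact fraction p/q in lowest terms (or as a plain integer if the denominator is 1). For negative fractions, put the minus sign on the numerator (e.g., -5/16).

Answer: 19959/128

Derivation:
(0,0): OLD=14 → NEW=0, ERR=14
(0,1): OLD=529/8 → NEW=0, ERR=529/8
(0,2): OLD=19959/128 → NEW=255, ERR=-12681/128
Target (0,2): original=127, with diffused error = 19959/128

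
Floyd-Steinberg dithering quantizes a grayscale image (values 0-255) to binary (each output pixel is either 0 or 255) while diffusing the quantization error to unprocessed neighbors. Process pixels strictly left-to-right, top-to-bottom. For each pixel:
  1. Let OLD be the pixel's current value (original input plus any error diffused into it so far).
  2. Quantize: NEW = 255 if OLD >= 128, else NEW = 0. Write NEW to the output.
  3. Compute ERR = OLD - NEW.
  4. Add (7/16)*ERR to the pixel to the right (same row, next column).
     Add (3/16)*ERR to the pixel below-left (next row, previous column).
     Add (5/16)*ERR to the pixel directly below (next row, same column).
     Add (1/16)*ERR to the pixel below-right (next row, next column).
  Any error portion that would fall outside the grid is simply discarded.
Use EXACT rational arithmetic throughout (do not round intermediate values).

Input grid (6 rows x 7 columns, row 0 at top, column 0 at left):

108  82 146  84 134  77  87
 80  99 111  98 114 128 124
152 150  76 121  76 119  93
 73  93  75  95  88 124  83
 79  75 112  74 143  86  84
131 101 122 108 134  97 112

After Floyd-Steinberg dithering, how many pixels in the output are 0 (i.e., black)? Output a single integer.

Answer: 26

Derivation:
(0,0): OLD=108 → NEW=0, ERR=108
(0,1): OLD=517/4 → NEW=255, ERR=-503/4
(0,2): OLD=5823/64 → NEW=0, ERR=5823/64
(0,3): OLD=126777/1024 → NEW=0, ERR=126777/1024
(0,4): OLD=3082895/16384 → NEW=255, ERR=-1095025/16384
(0,5): OLD=12519913/262144 → NEW=0, ERR=12519913/262144
(0,6): OLD=452543839/4194304 → NEW=0, ERR=452543839/4194304
(1,0): OLD=5771/64 → NEW=0, ERR=5771/64
(1,1): OLD=62957/512 → NEW=0, ERR=62957/512
(1,2): OLD=3417425/16384 → NEW=255, ERR=-760495/16384
(1,3): OLD=7178605/65536 → NEW=0, ERR=7178605/65536
(1,4): OLD=661564247/4194304 → NEW=255, ERR=-407983273/4194304
(1,5): OLD=3906474919/33554432 → NEW=0, ERR=3906474919/33554432
(1,6): OLD=113621619945/536870912 → NEW=255, ERR=-23280462615/536870912
(2,0): OLD=1664895/8192 → NEW=255, ERR=-424065/8192
(2,1): OLD=42653701/262144 → NEW=255, ERR=-24193019/262144
(2,2): OLD=206953615/4194304 → NEW=0, ERR=206953615/4194304
(2,3): OLD=5223682455/33554432 → NEW=255, ERR=-3332697705/33554432
(2,4): OLD=8274422487/268435456 → NEW=0, ERR=8274422487/268435456
(2,5): OLD=1328498877997/8589934592 → NEW=255, ERR=-861934442963/8589934592
(2,6): OLD=5885902142219/137438953472 → NEW=0, ERR=5885902142219/137438953472
(3,0): OLD=165754735/4194304 → NEW=0, ERR=165754735/4194304
(3,1): OLD=2934852771/33554432 → NEW=0, ERR=2934852771/33554432
(3,2): OLD=27996316425/268435456 → NEW=0, ERR=27996316425/268435456
(3,3): OLD=127189124679/1073741824 → NEW=0, ERR=127189124679/1073741824
(3,4): OLD=17102152544111/137438953472 → NEW=0, ERR=17102152544111/137438953472
(3,5): OLD=172666703400093/1099511627776 → NEW=255, ERR=-107708761682787/1099511627776
(3,6): OLD=831298586896515/17592186044416 → NEW=0, ERR=831298586896515/17592186044416
(4,0): OLD=57847549761/536870912 → NEW=0, ERR=57847549761/536870912
(4,1): OLD=1473160669037/8589934592 → NEW=255, ERR=-717272651923/8589934592
(4,2): OLD=18655526155075/137438953472 → NEW=255, ERR=-16391406980285/137438953472
(4,3): OLD=97514741742673/1099511627776 → NEW=0, ERR=97514741742673/1099511627776
(4,4): OLD=1844743638468787/8796093022208 → NEW=255, ERR=-398260082194253/8796093022208
(4,5): OLD=14697477198109667/281474976710656 → NEW=0, ERR=14697477198109667/281474976710656
(4,6): OLD=520115153046817061/4503599627370496 → NEW=0, ERR=520115153046817061/4503599627370496
(5,0): OLD=20480488929943/137438953472 → NEW=255, ERR=-14566444205417/137438953472
(5,1): OLD=14194589508477/1099511627776 → NEW=0, ERR=14194589508477/1099511627776
(5,2): OLD=895342935274283/8796093022208 → NEW=0, ERR=895342935274283/8796093022208
(5,3): OLD=11561904332840663/70368744177664 → NEW=255, ERR=-6382125432463657/70368744177664
(5,4): OLD=430117430288036877/4503599627370496 → NEW=0, ERR=430117430288036877/4503599627370496
(5,5): OLD=6266321553300517469/36028797018963968 → NEW=255, ERR=-2921021686535294371/36028797018963968
(5,6): OLD=66802335655467089875/576460752303423488 → NEW=0, ERR=66802335655467089875/576460752303423488
Output grid:
  Row 0: .#..#..  (5 black, running=5)
  Row 1: ..#.#.#  (4 black, running=9)
  Row 2: ##.#.#.  (3 black, running=12)
  Row 3: .....#.  (6 black, running=18)
  Row 4: .##.#..  (4 black, running=22)
  Row 5: #..#.#.  (4 black, running=26)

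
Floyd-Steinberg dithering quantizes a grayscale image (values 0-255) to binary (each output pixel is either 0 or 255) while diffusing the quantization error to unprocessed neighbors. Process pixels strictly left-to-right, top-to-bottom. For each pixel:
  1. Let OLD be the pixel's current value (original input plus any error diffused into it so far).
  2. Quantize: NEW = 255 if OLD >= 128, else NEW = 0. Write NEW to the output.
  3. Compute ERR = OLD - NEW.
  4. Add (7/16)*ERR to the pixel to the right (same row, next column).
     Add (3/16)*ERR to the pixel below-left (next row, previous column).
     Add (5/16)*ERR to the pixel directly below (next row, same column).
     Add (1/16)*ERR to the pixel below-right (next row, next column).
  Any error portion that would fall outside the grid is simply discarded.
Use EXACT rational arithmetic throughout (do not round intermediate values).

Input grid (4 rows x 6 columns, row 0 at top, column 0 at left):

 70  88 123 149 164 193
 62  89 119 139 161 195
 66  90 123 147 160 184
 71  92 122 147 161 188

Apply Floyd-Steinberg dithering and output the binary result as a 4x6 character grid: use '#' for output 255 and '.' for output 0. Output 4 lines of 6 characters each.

(0,0): OLD=70 → NEW=0, ERR=70
(0,1): OLD=949/8 → NEW=0, ERR=949/8
(0,2): OLD=22387/128 → NEW=255, ERR=-10253/128
(0,3): OLD=233381/2048 → NEW=0, ERR=233381/2048
(0,4): OLD=7007619/32768 → NEW=255, ERR=-1348221/32768
(0,5): OLD=91750037/524288 → NEW=255, ERR=-41943403/524288
(1,0): OLD=13583/128 → NEW=0, ERR=13583/128
(1,1): OLD=165737/1024 → NEW=255, ERR=-95383/1024
(1,2): OLD=2686877/32768 → NEW=0, ERR=2686877/32768
(1,3): OLD=25921305/131072 → NEW=255, ERR=-7502055/131072
(1,4): OLD=966565995/8388608 → NEW=0, ERR=966565995/8388608
(1,5): OLD=29237802109/134217728 → NEW=255, ERR=-4987718531/134217728
(2,0): OLD=1338515/16384 → NEW=0, ERR=1338515/16384
(2,1): OLD=62201729/524288 → NEW=0, ERR=62201729/524288
(2,2): OLD=1543300291/8388608 → NEW=255, ERR=-595794749/8388608
(2,3): OLD=8373161835/67108864 → NEW=0, ERR=8373161835/67108864
(2,4): OLD=515501669057/2147483648 → NEW=255, ERR=-32106661183/2147483648
(2,5): OLD=5945868643671/34359738368 → NEW=255, ERR=-2815864640169/34359738368
(3,0): OLD=996358755/8388608 → NEW=0, ERR=996358755/8388608
(3,1): OLD=11598308007/67108864 → NEW=255, ERR=-5514452313/67108864
(3,2): OLD=50822426597/536870912 → NEW=0, ERR=50822426597/536870912
(3,3): OLD=7564771939119/34359738368 → NEW=255, ERR=-1196961344721/34359738368
(3,4): OLD=36701444333647/274877906944 → NEW=255, ERR=-33392421937073/274877906944
(3,5): OLD=476341552289857/4398046511104 → NEW=0, ERR=476341552289857/4398046511104
Row 0: ..#.##
Row 1: .#.#.#
Row 2: ..#.##
Row 3: .#.##.

Answer: ..#.##
.#.#.#
..#.##
.#.##.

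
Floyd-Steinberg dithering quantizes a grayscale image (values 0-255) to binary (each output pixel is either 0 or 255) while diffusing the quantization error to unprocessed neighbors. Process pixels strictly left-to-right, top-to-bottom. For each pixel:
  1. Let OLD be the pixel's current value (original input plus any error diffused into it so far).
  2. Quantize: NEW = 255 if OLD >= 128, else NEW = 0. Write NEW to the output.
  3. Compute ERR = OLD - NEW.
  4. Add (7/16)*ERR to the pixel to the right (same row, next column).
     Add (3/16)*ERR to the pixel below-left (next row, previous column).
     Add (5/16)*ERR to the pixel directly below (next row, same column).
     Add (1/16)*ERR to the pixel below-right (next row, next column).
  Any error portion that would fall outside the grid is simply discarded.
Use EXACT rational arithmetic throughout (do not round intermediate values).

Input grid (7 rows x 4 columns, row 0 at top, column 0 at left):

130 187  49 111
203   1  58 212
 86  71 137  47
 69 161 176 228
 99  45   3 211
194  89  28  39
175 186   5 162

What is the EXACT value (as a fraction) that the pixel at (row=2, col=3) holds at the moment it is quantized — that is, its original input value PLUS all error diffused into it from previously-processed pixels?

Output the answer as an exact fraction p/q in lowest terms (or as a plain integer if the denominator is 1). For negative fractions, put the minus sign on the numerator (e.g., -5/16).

(0,0): OLD=130 → NEW=255, ERR=-125
(0,1): OLD=2117/16 → NEW=255, ERR=-1963/16
(0,2): OLD=-1197/256 → NEW=0, ERR=-1197/256
(0,3): OLD=446277/4096 → NEW=0, ERR=446277/4096
(1,0): OLD=36079/256 → NEW=255, ERR=-29201/256
(1,1): OLD=-196471/2048 → NEW=0, ERR=-196471/2048
(1,2): OLD=1791037/65536 → NEW=0, ERR=1791037/65536
(1,3): OLD=270231099/1048576 → NEW=255, ERR=2844219/1048576
(2,0): OLD=1060595/32768 → NEW=0, ERR=1060595/32768
(2,1): OLD=55759521/1048576 → NEW=0, ERR=55759521/1048576
(2,2): OLD=342502213/2097152 → NEW=255, ERR=-192271547/2097152
(2,3): OLD=316912849/33554432 → NEW=0, ERR=316912849/33554432
Target (2,3): original=47, with diffused error = 316912849/33554432

Answer: 316912849/33554432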